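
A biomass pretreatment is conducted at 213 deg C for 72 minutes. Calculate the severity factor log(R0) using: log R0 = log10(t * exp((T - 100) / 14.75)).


logR0 = log10(t * exp((T - 100) / 14.75))
= log10(72 * exp((213 - 100) / 14.75))
= 5.1845

5.1845


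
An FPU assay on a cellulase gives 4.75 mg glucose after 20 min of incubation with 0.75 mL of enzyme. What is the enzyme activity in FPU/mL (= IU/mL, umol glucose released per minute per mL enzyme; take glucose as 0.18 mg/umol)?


Activity = glucose_mg / (0.18 mg/umol * V_mL * t_min)
= 4.75 / (0.18 * 0.75 * 20)
= 1.7593 FPU/mL

1.7593 FPU/mL


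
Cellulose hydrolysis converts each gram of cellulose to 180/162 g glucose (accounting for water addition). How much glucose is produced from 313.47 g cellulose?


glucose = cellulose * 180/162
= 313.47 * 180/162
= 348.3000 g

348.3000 g


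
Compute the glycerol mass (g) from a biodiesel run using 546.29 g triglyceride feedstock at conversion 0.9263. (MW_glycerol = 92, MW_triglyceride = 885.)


glycerol = oil * conv * (92/885)
= 546.29 * 0.9263 * 92 / 885
= 52.6041 g

52.6041 g


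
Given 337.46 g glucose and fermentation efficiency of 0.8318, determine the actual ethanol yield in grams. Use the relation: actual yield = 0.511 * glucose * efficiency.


Actual ethanol: m = 0.511 * 337.46 * 0.8318
m = 143.4373 g

143.4373 g


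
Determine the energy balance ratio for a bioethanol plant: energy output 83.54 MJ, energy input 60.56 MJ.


EROI = E_out / E_in
= 83.54 / 60.56
= 1.3795

1.3795


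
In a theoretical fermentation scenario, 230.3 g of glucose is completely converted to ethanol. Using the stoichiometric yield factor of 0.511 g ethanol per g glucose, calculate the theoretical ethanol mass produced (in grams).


Theoretical ethanol yield: m_EtOH = 0.511 * m_glucose
m_EtOH = 0.511 * 230.3 = 117.6833 g

117.6833 g


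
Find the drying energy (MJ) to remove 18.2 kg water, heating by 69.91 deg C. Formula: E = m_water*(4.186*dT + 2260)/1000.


E = m_water * (4.186 * dT + 2260) / 1000
= 18.2 * (4.186 * 69.91 + 2260) / 1000
= 46.4581 MJ

46.4581 MJ


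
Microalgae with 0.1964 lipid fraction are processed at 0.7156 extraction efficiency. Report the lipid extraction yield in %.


Y = lipid_content * extraction_eff * 100
= 0.1964 * 0.7156 * 100
= 14.0544%

14.0544%


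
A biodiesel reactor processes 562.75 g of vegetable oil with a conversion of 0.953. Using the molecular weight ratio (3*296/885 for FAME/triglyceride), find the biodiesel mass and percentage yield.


m_FAME = oil * conv * (3 * 296 / 885) = oil * conv * (888/885)
= 562.75 * 0.953 * 888 / 885
= 538.1187 g
Y = m_FAME / oil * 100 = conv * (888/885) * 100
= 0.953 * 888 / 885 * 100
= 95.62%

538.1187 g FAME; Y = 95.62%


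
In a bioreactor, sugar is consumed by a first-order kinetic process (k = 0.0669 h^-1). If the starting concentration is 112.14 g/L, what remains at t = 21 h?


S = S0 * exp(-k * t)
S = 112.14 * exp(-0.0669 * 21)
S = 27.5182 g/L

27.5182 g/L


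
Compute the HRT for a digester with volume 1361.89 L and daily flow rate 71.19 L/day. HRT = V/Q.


HRT = V / Q
= 1361.89 / 71.19
= 19.1304 days

19.1304 days


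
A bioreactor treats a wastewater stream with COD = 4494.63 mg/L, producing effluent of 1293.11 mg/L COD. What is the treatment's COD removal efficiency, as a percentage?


eta = (COD_in - COD_out) / COD_in * 100
= (4494.63 - 1293.11) / 4494.63 * 100
= 71.2299%

71.2299%


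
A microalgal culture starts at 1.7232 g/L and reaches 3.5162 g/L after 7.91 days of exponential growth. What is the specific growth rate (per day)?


mu = ln(X2/X1) / dt
= ln(3.5162/1.7232) / 7.91
= 0.0902 per day

0.0902 per day


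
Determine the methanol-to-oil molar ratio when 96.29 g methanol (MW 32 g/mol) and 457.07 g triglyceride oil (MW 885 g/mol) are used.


Molar ratio = n_MeOH / n_oil = (MeOH/32) / (oil/885) = (MeOH * 885) / (32 * oil)
= (96.29 * 885) / (32 * 457.07)
= 5.8263

5.8263


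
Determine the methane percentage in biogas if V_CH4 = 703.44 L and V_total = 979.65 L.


CH4% = V_CH4 / V_total * 100
= 703.44 / 979.65 * 100
= 71.8052%

71.8052%


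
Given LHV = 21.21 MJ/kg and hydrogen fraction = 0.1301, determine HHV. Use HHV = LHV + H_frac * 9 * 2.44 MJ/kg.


HHV = LHV + H_frac * 9 * 2.44
= 21.21 + 0.1301 * 9 * 2.44
= 24.0670 MJ/kg

24.0670 MJ/kg


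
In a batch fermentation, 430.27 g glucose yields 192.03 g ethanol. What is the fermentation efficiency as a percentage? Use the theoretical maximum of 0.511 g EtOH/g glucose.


Fermentation efficiency = (actual / (0.511 * glucose)) * 100
= (192.03 / (0.511 * 430.27)) * 100
= 87.3388%

87.3388%


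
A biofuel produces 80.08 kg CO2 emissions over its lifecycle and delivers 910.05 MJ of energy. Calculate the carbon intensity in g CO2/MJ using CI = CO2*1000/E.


CI = CO2 * 1000 / E
= 80.08 * 1000 / 910.05
= 87.9952 g CO2/MJ

87.9952 g CO2/MJ


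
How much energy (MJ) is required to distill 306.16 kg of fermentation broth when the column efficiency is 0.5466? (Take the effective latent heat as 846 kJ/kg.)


E = m * 846 / (eta * 1000)
= 306.16 * 846 / (0.5466 * 1000)
= 473.8591 MJ

473.8591 MJ


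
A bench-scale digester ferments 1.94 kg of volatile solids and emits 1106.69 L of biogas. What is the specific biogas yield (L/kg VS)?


Y = V / VS
= 1106.69 / 1.94
= 570.4588 L/kg VS

570.4588 L/kg VS


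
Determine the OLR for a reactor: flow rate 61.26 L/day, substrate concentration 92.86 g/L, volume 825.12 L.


OLR = Q * S / V
= 61.26 * 92.86 / 825.12
= 6.8943 g/L/day

6.8943 g/L/day


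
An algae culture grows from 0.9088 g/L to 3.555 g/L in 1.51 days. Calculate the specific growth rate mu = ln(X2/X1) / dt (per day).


mu = ln(X2/X1) / dt
= ln(3.555/0.9088) / 1.51
= 0.9033 per day

0.9033 per day


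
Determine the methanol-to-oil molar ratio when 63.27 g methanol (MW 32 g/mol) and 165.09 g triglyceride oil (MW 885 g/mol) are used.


Molar ratio = n_MeOH / n_oil = (MeOH/32) / (oil/885) = (MeOH * 885) / (32 * oil)
= (63.27 * 885) / (32 * 165.09)
= 10.5991

10.5991


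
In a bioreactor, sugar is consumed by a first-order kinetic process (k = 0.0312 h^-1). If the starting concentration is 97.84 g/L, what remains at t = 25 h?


S = S0 * exp(-k * t)
S = 97.84 * exp(-0.0312 * 25)
S = 44.8504 g/L

44.8504 g/L


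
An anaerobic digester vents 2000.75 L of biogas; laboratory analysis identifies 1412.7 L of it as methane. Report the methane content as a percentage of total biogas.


CH4% = V_CH4 / V_total * 100
= 1412.7 / 2000.75 * 100
= 70.6085%

70.6085%


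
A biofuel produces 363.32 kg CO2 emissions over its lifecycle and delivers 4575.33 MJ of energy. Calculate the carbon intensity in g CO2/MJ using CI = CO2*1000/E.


CI = CO2 * 1000 / E
= 363.32 * 1000 / 4575.33
= 79.4085 g CO2/MJ

79.4085 g CO2/MJ


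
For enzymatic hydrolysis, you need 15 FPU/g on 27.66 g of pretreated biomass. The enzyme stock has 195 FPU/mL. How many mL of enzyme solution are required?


V = dosage * m_sub / activity
V = 15 * 27.66 / 195
V = 2.1277 mL

2.1277 mL


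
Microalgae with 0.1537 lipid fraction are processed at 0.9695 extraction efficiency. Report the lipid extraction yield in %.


Y = lipid_content * extraction_eff * 100
= 0.1537 * 0.9695 * 100
= 14.9012%

14.9012%


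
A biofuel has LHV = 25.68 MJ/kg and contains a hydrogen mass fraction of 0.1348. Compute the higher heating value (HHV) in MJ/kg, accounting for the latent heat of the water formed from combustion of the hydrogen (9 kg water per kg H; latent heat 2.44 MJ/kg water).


HHV = LHV + H_frac * 9 * 2.44
= 25.68 + 0.1348 * 9 * 2.44
= 28.6402 MJ/kg

28.6402 MJ/kg


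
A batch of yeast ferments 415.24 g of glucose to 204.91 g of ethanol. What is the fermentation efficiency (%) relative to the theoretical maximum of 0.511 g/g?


Fermentation efficiency = (actual / (0.511 * glucose)) * 100
= (204.91 / (0.511 * 415.24)) * 100
= 96.5702%

96.5702%


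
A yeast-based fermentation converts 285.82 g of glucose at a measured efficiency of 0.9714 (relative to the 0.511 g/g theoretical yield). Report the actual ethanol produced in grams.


Actual ethanol: m = 0.511 * 285.82 * 0.9714
m = 141.8769 g

141.8769 g


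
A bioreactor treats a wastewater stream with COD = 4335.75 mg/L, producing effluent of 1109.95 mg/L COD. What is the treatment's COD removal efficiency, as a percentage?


eta = (COD_in - COD_out) / COD_in * 100
= (4335.75 - 1109.95) / 4335.75 * 100
= 74.4000%

74.4000%


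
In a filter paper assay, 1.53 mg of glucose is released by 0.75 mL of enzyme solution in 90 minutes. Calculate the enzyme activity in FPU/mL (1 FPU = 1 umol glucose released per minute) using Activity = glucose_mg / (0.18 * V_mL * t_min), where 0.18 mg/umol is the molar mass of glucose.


Activity = glucose_mg / (0.18 mg/umol * V_mL * t_min)
= 1.53 / (0.18 * 0.75 * 90)
= 0.1259 FPU/mL

0.1259 FPU/mL


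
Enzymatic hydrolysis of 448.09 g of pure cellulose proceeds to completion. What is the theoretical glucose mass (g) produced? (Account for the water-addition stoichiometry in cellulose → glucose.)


glucose = cellulose * 180/162
= 448.09 * 180/162
= 497.8778 g

497.8778 g


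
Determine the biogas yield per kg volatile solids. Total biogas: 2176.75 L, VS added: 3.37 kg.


Y = V / VS
= 2176.75 / 3.37
= 645.9199 L/kg VS

645.9199 L/kg VS


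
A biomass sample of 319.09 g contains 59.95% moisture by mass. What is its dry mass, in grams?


Wd = Ww * (1 - MC/100)
= 319.09 * (1 - 59.95/100)
= 127.7955 g

127.7955 g


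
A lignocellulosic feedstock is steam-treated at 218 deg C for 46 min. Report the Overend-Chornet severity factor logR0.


logR0 = log10(t * exp((T - 100) / 14.75))
= log10(46 * exp((218 - 100) / 14.75))
= 5.1371

5.1371


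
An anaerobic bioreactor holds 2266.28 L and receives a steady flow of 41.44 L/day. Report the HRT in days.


HRT = V / Q
= 2266.28 / 41.44
= 54.6882 days

54.6882 days


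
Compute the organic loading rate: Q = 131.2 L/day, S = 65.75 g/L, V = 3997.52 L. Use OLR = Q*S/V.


OLR = Q * S / V
= 131.2 * 65.75 / 3997.52
= 2.1579 g/L/day

2.1579 g/L/day


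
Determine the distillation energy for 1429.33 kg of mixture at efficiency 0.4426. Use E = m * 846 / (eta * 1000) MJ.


E = m * 846 / (eta * 1000)
= 1429.33 * 846 / (0.4426 * 1000)
= 2732.0677 MJ

2732.0677 MJ


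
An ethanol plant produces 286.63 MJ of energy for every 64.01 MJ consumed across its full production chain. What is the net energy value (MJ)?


NEV = E_out - E_in
= 286.63 - 64.01
= 222.6200 MJ

222.6200 MJ


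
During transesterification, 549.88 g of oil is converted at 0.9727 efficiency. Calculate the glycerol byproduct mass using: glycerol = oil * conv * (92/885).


glycerol = oil * conv * (92/885)
= 549.88 * 0.9727 * 92 / 885
= 55.6021 g

55.6021 g


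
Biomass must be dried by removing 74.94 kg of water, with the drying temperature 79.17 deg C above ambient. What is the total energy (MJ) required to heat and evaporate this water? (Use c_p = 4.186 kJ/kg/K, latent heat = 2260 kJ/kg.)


E = m_water * (4.186 * dT + 2260) / 1000
= 74.94 * (4.186 * 79.17 + 2260) / 1000
= 194.1999 MJ

194.1999 MJ


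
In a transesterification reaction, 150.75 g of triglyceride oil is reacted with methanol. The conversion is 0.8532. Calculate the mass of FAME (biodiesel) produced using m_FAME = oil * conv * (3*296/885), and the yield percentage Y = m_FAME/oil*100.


m_FAME = oil * conv * (3 * 296 / 885) = oil * conv * (888/885)
= 150.75 * 0.8532 * 888 / 885
= 129.0559 g
Y = m_FAME / oil * 100 = conv * (888/885) * 100
= 0.8532 * 888 / 885 * 100
= 85.61%

129.0559 g FAME; Y = 85.61%


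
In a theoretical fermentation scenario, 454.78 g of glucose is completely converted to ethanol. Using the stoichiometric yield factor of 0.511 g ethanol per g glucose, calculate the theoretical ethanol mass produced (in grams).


Theoretical ethanol yield: m_EtOH = 0.511 * m_glucose
m_EtOH = 0.511 * 454.78 = 232.3926 g

232.3926 g


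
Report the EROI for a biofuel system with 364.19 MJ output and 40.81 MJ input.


EROI = E_out / E_in
= 364.19 / 40.81
= 8.9240

8.9240


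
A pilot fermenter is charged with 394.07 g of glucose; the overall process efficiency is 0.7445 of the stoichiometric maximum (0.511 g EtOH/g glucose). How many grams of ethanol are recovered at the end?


Actual ethanol: m = 0.511 * 394.07 * 0.7445
m = 149.9198 g

149.9198 g


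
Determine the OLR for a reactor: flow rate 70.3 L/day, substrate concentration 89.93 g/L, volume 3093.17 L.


OLR = Q * S / V
= 70.3 * 89.93 / 3093.17
= 2.0439 g/L/day

2.0439 g/L/day


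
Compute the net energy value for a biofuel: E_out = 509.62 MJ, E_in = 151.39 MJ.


NEV = E_out - E_in
= 509.62 - 151.39
= 358.2300 MJ

358.2300 MJ


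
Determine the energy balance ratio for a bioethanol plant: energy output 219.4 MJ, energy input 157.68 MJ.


EROI = E_out / E_in
= 219.4 / 157.68
= 1.3914

1.3914


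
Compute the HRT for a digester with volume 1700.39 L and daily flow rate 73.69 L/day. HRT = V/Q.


HRT = V / Q
= 1700.39 / 73.69
= 23.0749 days

23.0749 days


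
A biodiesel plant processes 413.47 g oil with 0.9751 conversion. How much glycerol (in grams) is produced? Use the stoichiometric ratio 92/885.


glycerol = oil * conv * (92/885)
= 413.47 * 0.9751 * 92 / 885
= 41.9119 g

41.9119 g


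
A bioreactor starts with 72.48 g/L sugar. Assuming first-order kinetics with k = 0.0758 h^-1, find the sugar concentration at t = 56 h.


S = S0 * exp(-k * t)
S = 72.48 * exp(-0.0758 * 56)
S = 1.0393 g/L

1.0393 g/L


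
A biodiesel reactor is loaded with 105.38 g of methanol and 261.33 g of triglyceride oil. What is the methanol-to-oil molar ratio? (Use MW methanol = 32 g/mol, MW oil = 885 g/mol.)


Molar ratio = n_MeOH / n_oil = (MeOH/32) / (oil/885) = (MeOH * 885) / (32 * oil)
= (105.38 * 885) / (32 * 261.33)
= 11.1522

11.1522


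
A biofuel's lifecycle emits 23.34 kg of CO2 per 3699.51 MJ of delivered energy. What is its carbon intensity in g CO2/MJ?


CI = CO2 * 1000 / E
= 23.34 * 1000 / 3699.51
= 6.3089 g CO2/MJ

6.3089 g CO2/MJ


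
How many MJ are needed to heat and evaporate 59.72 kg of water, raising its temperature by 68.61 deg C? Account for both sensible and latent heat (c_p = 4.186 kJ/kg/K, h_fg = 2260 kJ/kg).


E = m_water * (4.186 * dT + 2260) / 1000
= 59.72 * (4.186 * 68.61 + 2260) / 1000
= 152.1189 MJ

152.1189 MJ


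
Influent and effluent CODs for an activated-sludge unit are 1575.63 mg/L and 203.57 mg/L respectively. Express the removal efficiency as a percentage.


eta = (COD_in - COD_out) / COD_in * 100
= (1575.63 - 203.57) / 1575.63 * 100
= 87.0801%

87.0801%


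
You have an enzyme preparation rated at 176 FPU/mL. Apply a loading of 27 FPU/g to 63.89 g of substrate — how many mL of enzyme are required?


V = dosage * m_sub / activity
V = 27 * 63.89 / 176
V = 9.8013 mL

9.8013 mL


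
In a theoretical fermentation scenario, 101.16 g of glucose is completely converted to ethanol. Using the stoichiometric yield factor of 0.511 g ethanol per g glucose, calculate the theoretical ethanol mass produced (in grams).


Theoretical ethanol yield: m_EtOH = 0.511 * m_glucose
m_EtOH = 0.511 * 101.16 = 51.6928 g

51.6928 g


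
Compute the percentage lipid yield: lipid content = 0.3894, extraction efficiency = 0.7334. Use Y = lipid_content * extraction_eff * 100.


Y = lipid_content * extraction_eff * 100
= 0.3894 * 0.7334 * 100
= 28.5586%

28.5586%


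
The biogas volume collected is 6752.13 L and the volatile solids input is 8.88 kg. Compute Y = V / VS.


Y = V / VS
= 6752.13 / 8.88
= 760.3750 L/kg VS

760.3750 L/kg VS


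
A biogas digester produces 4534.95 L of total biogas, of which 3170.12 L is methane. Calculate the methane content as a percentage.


CH4% = V_CH4 / V_total * 100
= 3170.12 / 4534.95 * 100
= 69.9042%

69.9042%


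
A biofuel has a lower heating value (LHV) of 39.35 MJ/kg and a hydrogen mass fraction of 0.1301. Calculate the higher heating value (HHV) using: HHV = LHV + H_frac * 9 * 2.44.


HHV = LHV + H_frac * 9 * 2.44
= 39.35 + 0.1301 * 9 * 2.44
= 42.2070 MJ/kg

42.2070 MJ/kg


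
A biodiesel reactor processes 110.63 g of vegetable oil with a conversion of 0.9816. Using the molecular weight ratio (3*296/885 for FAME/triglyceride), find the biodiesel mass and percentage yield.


m_FAME = oil * conv * (3 * 296 / 885) = oil * conv * (888/885)
= 110.63 * 0.9816 * 888 / 885
= 108.9625 g
Y = m_FAME / oil * 100 = conv * (888/885) * 100
= 0.9816 * 888 / 885 * 100
= 98.49%

108.9625 g FAME; Y = 98.49%


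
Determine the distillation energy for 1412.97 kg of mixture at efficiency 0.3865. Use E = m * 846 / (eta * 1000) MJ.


E = m * 846 / (eta * 1000)
= 1412.97 * 846 / (0.3865 * 1000)
= 3092.8140 MJ

3092.8140 MJ


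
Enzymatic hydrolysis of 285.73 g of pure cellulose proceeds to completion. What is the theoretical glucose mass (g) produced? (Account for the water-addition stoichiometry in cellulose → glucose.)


glucose = cellulose * 180/162
= 285.73 * 180/162
= 317.4778 g

317.4778 g


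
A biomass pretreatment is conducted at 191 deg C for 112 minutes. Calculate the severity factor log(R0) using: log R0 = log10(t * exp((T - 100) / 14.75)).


logR0 = log10(t * exp((T - 100) / 14.75))
= log10(112 * exp((191 - 100) / 14.75))
= 4.7286

4.7286


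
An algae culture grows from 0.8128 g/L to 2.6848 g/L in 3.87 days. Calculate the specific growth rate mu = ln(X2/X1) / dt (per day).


mu = ln(X2/X1) / dt
= ln(2.6848/0.8128) / 3.87
= 0.3088 per day

0.3088 per day


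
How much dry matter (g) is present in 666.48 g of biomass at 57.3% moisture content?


Wd = Ww * (1 - MC/100)
= 666.48 * (1 - 57.3/100)
= 284.5870 g

284.5870 g


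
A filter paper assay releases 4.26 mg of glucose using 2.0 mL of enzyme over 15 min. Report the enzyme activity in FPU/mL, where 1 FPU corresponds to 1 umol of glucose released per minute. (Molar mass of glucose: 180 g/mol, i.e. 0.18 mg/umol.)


Activity = glucose_mg / (0.18 mg/umol * V_mL * t_min)
= 4.26 / (0.18 * 2.0 * 15)
= 0.7889 FPU/mL

0.7889 FPU/mL


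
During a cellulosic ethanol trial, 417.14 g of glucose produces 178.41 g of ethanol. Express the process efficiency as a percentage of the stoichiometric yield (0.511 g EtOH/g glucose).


Fermentation efficiency = (actual / (0.511 * glucose)) * 100
= (178.41 / (0.511 * 417.14)) * 100
= 83.6983%

83.6983%


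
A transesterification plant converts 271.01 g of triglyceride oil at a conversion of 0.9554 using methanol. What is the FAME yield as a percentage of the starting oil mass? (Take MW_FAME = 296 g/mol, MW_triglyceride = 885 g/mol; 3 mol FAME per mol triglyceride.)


m_FAME = oil * conv * (3 * 296 / 885) = oil * conv * (888/885)
= 271.01 * 0.9554 * 888 / 885
= 259.8007 g
Y = m_FAME / oil * 100 = conv * (888/885) * 100
= 0.9554 * 888 / 885 * 100
= 95.86%

95.86%


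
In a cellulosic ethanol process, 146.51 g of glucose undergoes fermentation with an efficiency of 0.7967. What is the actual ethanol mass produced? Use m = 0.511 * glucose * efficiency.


Actual ethanol: m = 0.511 * 146.51 * 0.7967
m = 59.6462 g

59.6462 g


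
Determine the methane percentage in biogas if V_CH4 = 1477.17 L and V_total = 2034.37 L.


CH4% = V_CH4 / V_total * 100
= 1477.17 / 2034.37 * 100
= 72.6107%

72.6107%


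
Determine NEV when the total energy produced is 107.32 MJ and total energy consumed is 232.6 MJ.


NEV = E_out - E_in
= 107.32 - 232.6
= -125.2800 MJ

-125.2800 MJ


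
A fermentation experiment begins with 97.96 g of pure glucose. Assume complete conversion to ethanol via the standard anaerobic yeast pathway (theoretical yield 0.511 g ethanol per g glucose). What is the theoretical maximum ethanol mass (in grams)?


Theoretical ethanol yield: m_EtOH = 0.511 * m_glucose
m_EtOH = 0.511 * 97.96 = 50.0576 g

50.0576 g


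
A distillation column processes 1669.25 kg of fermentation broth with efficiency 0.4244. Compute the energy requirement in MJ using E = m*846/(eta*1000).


E = m * 846 / (eta * 1000)
= 1669.25 * 846 / (0.4244 * 1000)
= 3327.4870 MJ

3327.4870 MJ


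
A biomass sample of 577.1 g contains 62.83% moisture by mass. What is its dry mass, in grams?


Wd = Ww * (1 - MC/100)
= 577.1 * (1 - 62.83/100)
= 214.5081 g

214.5081 g


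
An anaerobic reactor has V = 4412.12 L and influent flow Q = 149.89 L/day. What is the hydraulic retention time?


HRT = V / Q
= 4412.12 / 149.89
= 29.4357 days

29.4357 days


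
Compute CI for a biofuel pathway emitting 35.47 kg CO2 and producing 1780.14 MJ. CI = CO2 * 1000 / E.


CI = CO2 * 1000 / E
= 35.47 * 1000 / 1780.14
= 19.9254 g CO2/MJ

19.9254 g CO2/MJ


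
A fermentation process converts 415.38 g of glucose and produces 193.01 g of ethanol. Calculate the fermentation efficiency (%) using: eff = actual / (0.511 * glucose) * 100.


Fermentation efficiency = (actual / (0.511 * glucose)) * 100
= (193.01 / (0.511 * 415.38)) * 100
= 90.9313%

90.9313%


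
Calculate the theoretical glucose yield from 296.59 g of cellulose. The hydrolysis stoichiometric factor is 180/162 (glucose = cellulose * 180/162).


glucose = cellulose * 180/162
= 296.59 * 180/162
= 329.5444 g

329.5444 g


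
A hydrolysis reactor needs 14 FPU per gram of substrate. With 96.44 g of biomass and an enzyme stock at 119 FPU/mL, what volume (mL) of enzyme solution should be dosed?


V = dosage * m_sub / activity
V = 14 * 96.44 / 119
V = 11.3459 mL

11.3459 mL


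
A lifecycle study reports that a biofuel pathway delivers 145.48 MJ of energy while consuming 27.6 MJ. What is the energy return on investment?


EROI = E_out / E_in
= 145.48 / 27.6
= 5.2710

5.2710


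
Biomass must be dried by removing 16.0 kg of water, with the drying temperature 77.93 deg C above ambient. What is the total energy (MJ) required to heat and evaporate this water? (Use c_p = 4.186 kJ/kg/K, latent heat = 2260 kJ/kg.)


E = m_water * (4.186 * dT + 2260) / 1000
= 16.0 * (4.186 * 77.93 + 2260) / 1000
= 41.3794 MJ

41.3794 MJ


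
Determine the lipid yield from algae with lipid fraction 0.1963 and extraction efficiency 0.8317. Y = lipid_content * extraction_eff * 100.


Y = lipid_content * extraction_eff * 100
= 0.1963 * 0.8317 * 100
= 16.3263%

16.3263%


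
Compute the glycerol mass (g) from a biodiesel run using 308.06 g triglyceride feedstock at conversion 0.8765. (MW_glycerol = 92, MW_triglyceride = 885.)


glycerol = oil * conv * (92/885)
= 308.06 * 0.8765 * 92 / 885
= 28.0693 g

28.0693 g


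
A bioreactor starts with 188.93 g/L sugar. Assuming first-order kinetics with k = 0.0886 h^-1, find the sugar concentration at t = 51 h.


S = S0 * exp(-k * t)
S = 188.93 * exp(-0.0886 * 51)
S = 2.0601 g/L

2.0601 g/L


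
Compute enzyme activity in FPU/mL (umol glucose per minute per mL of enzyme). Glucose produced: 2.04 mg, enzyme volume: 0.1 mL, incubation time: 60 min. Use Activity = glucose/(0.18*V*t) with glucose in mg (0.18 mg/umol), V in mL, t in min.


Activity = glucose_mg / (0.18 mg/umol * V_mL * t_min)
= 2.04 / (0.18 * 0.1 * 60)
= 1.8889 FPU/mL

1.8889 FPU/mL


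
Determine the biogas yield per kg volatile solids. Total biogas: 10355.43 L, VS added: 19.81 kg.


Y = V / VS
= 10355.43 / 19.81
= 522.7375 L/kg VS

522.7375 L/kg VS


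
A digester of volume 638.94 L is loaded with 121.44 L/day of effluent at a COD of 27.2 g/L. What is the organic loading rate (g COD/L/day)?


OLR = Q * S / V
= 121.44 * 27.2 / 638.94
= 5.1698 g/L/day

5.1698 g/L/day


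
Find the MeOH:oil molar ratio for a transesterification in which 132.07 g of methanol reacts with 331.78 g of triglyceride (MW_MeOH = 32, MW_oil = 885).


Molar ratio = n_MeOH / n_oil = (MeOH/32) / (oil/885) = (MeOH * 885) / (32 * oil)
= (132.07 * 885) / (32 * 331.78)
= 11.0090

11.0090


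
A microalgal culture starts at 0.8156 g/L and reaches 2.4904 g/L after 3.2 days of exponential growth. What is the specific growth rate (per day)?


mu = ln(X2/X1) / dt
= ln(2.4904/0.8156) / 3.2
= 0.3488 per day

0.3488 per day


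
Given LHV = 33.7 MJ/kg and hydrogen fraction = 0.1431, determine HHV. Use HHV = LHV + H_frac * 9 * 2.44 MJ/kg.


HHV = LHV + H_frac * 9 * 2.44
= 33.7 + 0.1431 * 9 * 2.44
= 36.8425 MJ/kg

36.8425 MJ/kg


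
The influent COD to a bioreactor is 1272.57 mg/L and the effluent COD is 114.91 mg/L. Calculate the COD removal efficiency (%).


eta = (COD_in - COD_out) / COD_in * 100
= (1272.57 - 114.91) / 1272.57 * 100
= 90.9702%

90.9702%


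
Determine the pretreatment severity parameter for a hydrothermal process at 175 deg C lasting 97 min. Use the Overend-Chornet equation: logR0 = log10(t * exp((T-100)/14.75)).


logR0 = log10(t * exp((T - 100) / 14.75))
= log10(97 * exp((175 - 100) / 14.75))
= 4.1950

4.1950


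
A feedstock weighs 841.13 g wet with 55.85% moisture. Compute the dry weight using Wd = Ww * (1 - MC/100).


Wd = Ww * (1 - MC/100)
= 841.13 * (1 - 55.85/100)
= 371.3589 g

371.3589 g


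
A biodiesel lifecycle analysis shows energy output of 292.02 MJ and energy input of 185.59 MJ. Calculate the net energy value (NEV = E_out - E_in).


NEV = E_out - E_in
= 292.02 - 185.59
= 106.4300 MJ

106.4300 MJ


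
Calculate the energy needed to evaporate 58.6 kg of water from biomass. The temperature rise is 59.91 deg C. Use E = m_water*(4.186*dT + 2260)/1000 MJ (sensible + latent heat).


E = m_water * (4.186 * dT + 2260) / 1000
= 58.6 * (4.186 * 59.91 + 2260) / 1000
= 147.1319 MJ

147.1319 MJ


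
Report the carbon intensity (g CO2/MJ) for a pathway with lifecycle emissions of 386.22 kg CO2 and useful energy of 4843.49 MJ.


CI = CO2 * 1000 / E
= 386.22 * 1000 / 4843.49
= 79.7400 g CO2/MJ

79.7400 g CO2/MJ


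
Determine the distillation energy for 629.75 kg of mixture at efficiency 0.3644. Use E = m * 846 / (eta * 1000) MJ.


E = m * 846 / (eta * 1000)
= 629.75 * 846 / (0.3644 * 1000)
= 1462.0431 MJ

1462.0431 MJ


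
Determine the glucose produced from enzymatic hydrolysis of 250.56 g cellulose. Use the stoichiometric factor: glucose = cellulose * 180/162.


glucose = cellulose * 180/162
= 250.56 * 180/162
= 278.4000 g

278.4000 g


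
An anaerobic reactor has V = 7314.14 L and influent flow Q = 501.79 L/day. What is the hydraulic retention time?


HRT = V / Q
= 7314.14 / 501.79
= 14.5761 days

14.5761 days


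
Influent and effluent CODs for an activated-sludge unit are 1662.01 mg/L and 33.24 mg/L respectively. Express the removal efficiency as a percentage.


eta = (COD_in - COD_out) / COD_in * 100
= (1662.01 - 33.24) / 1662.01 * 100
= 98.0000%

98.0000%


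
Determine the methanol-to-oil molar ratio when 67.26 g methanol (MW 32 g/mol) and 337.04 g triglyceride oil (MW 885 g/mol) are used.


Molar ratio = n_MeOH / n_oil = (MeOH/32) / (oil/885) = (MeOH * 885) / (32 * oil)
= (67.26 * 885) / (32 * 337.04)
= 5.5191

5.5191


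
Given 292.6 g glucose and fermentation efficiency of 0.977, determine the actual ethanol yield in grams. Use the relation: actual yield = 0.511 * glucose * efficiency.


Actual ethanol: m = 0.511 * 292.6 * 0.977
m = 146.0797 g

146.0797 g


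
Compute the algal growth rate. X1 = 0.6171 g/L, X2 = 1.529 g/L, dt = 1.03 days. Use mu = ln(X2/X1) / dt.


mu = ln(X2/X1) / dt
= ln(1.529/0.6171) / 1.03
= 0.8809 per day

0.8809 per day


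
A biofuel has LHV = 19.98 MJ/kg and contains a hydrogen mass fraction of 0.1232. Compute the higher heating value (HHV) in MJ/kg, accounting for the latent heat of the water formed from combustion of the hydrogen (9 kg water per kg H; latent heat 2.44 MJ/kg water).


HHV = LHV + H_frac * 9 * 2.44
= 19.98 + 0.1232 * 9 * 2.44
= 22.6855 MJ/kg

22.6855 MJ/kg


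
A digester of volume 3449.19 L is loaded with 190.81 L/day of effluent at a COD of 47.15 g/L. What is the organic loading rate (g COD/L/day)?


OLR = Q * S / V
= 190.81 * 47.15 / 3449.19
= 2.6083 g/L/day

2.6083 g/L/day


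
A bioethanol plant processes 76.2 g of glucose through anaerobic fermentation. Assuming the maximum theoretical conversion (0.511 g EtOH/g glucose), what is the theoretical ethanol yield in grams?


Theoretical ethanol yield: m_EtOH = 0.511 * m_glucose
m_EtOH = 0.511 * 76.2 = 38.9382 g

38.9382 g


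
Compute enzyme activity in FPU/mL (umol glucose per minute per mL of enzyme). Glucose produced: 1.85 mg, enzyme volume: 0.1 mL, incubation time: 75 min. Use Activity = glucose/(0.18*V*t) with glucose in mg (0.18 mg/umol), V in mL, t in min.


Activity = glucose_mg / (0.18 mg/umol * V_mL * t_min)
= 1.85 / (0.18 * 0.1 * 75)
= 1.3704 FPU/mL

1.3704 FPU/mL


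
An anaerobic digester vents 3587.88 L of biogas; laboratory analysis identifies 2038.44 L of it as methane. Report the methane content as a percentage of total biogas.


CH4% = V_CH4 / V_total * 100
= 2038.44 / 3587.88 * 100
= 56.8146%

56.8146%


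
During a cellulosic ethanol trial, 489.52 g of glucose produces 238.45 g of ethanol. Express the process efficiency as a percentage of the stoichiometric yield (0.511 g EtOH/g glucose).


Fermentation efficiency = (actual / (0.511 * glucose)) * 100
= (238.45 / (0.511 * 489.52)) * 100
= 95.3248%

95.3248%


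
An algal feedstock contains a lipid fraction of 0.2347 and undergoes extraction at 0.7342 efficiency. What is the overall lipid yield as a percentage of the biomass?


Y = lipid_content * extraction_eff * 100
= 0.2347 * 0.7342 * 100
= 17.2317%

17.2317%


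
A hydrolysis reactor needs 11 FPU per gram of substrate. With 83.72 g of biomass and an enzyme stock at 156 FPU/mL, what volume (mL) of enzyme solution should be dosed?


V = dosage * m_sub / activity
V = 11 * 83.72 / 156
V = 5.9033 mL

5.9033 mL


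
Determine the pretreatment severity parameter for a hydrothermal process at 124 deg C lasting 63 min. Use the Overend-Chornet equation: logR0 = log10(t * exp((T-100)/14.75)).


logR0 = log10(t * exp((T - 100) / 14.75))
= log10(63 * exp((124 - 100) / 14.75))
= 2.5060

2.5060


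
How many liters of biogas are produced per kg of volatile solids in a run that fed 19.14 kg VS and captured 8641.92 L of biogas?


Y = V / VS
= 8641.92 / 19.14
= 451.5110 L/kg VS

451.5110 L/kg VS


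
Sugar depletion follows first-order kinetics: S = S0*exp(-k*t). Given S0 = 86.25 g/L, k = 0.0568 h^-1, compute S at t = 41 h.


S = S0 * exp(-k * t)
S = 86.25 * exp(-0.0568 * 41)
S = 8.4018 g/L

8.4018 g/L


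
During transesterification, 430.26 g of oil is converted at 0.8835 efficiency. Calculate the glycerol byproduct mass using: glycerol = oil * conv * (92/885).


glycerol = oil * conv * (92/885)
= 430.26 * 0.8835 * 92 / 885
= 39.5168 g

39.5168 g


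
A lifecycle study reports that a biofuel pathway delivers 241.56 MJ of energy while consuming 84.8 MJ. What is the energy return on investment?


EROI = E_out / E_in
= 241.56 / 84.8
= 2.8486

2.8486


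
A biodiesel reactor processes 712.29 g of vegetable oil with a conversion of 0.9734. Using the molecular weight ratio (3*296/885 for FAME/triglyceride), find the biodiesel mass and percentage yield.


m_FAME = oil * conv * (3 * 296 / 885) = oil * conv * (888/885)
= 712.29 * 0.9734 * 888 / 885
= 695.6934 g
Y = m_FAME / oil * 100 = conv * (888/885) * 100
= 0.9734 * 888 / 885 * 100
= 97.67%

695.6934 g FAME; Y = 97.67%


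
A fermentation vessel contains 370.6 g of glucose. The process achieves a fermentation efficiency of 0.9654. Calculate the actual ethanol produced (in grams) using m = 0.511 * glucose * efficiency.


Actual ethanol: m = 0.511 * 370.6 * 0.9654
m = 182.8242 g

182.8242 g


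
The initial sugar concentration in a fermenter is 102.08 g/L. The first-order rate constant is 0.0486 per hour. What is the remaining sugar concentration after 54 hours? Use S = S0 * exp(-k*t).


S = S0 * exp(-k * t)
S = 102.08 * exp(-0.0486 * 54)
S = 7.3991 g/L

7.3991 g/L


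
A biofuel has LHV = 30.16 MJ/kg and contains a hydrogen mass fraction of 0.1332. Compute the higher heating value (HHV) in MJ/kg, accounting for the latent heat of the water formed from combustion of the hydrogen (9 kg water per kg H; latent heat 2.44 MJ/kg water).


HHV = LHV + H_frac * 9 * 2.44
= 30.16 + 0.1332 * 9 * 2.44
= 33.0851 MJ/kg

33.0851 MJ/kg


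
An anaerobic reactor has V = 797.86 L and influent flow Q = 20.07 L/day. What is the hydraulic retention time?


HRT = V / Q
= 797.86 / 20.07
= 39.7539 days

39.7539 days


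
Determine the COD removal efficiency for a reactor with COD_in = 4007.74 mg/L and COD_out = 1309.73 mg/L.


eta = (COD_in - COD_out) / COD_in * 100
= (4007.74 - 1309.73) / 4007.74 * 100
= 67.3200%

67.3200%


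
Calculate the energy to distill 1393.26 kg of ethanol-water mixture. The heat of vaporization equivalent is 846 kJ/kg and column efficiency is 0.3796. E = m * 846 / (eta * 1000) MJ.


E = m * 846 / (eta * 1000)
= 1393.26 * 846 / (0.3796 * 1000)
= 3105.1053 MJ

3105.1053 MJ


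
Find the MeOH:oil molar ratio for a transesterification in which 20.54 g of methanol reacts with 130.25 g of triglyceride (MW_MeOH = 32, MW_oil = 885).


Molar ratio = n_MeOH / n_oil = (MeOH/32) / (oil/885) = (MeOH * 885) / (32 * oil)
= (20.54 * 885) / (32 * 130.25)
= 4.3613

4.3613


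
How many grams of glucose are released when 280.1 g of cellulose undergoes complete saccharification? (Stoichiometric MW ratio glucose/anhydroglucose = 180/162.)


glucose = cellulose * 180/162
= 280.1 * 180/162
= 311.2222 g

311.2222 g


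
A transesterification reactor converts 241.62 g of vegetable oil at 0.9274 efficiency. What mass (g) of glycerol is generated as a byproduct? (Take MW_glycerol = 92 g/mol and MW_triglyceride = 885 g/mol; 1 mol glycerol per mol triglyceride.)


glycerol = oil * conv * (92/885)
= 241.62 * 0.9274 * 92 / 885
= 23.2940 g

23.2940 g


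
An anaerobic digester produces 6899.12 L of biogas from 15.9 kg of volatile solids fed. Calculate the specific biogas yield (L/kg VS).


Y = V / VS
= 6899.12 / 15.9
= 433.9069 L/kg VS

433.9069 L/kg VS


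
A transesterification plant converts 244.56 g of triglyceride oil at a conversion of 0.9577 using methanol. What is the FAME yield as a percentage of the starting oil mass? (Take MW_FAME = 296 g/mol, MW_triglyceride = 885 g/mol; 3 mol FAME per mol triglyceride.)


m_FAME = oil * conv * (3 * 296 / 885) = oil * conv * (888/885)
= 244.56 * 0.9577 * 888 / 885
= 235.0091 g
Y = m_FAME / oil * 100 = conv * (888/885) * 100
= 0.9577 * 888 / 885 * 100
= 96.09%

96.09%


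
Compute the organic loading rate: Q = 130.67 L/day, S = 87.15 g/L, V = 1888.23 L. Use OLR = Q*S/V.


OLR = Q * S / V
= 130.67 * 87.15 / 1888.23
= 6.0310 g/L/day

6.0310 g/L/day


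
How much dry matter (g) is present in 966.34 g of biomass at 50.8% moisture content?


Wd = Ww * (1 - MC/100)
= 966.34 * (1 - 50.8/100)
= 475.4393 g

475.4393 g


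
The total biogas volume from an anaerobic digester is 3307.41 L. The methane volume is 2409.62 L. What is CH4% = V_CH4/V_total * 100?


CH4% = V_CH4 / V_total * 100
= 2409.62 / 3307.41 * 100
= 72.8552%

72.8552%


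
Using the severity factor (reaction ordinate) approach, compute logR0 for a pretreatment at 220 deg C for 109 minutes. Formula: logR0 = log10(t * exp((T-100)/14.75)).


logR0 = log10(t * exp((T - 100) / 14.75))
= log10(109 * exp((220 - 100) / 14.75))
= 5.5707

5.5707


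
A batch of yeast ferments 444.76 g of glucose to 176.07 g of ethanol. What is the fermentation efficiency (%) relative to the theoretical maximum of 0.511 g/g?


Fermentation efficiency = (actual / (0.511 * glucose)) * 100
= (176.07 / (0.511 * 444.76)) * 100
= 77.4709%

77.4709%


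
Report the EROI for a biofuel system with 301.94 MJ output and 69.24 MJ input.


EROI = E_out / E_in
= 301.94 / 69.24
= 4.3608

4.3608


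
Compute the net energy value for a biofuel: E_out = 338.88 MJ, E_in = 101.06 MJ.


NEV = E_out - E_in
= 338.88 - 101.06
= 237.8200 MJ

237.8200 MJ


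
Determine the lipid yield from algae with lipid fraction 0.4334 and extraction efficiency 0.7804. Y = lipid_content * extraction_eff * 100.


Y = lipid_content * extraction_eff * 100
= 0.4334 * 0.7804 * 100
= 33.8225%

33.8225%


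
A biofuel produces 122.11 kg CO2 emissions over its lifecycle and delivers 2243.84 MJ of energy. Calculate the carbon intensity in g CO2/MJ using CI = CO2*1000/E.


CI = CO2 * 1000 / E
= 122.11 * 1000 / 2243.84
= 54.4201 g CO2/MJ

54.4201 g CO2/MJ


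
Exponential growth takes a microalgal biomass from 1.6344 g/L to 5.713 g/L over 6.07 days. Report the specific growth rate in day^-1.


mu = ln(X2/X1) / dt
= ln(5.713/1.6344) / 6.07
= 0.2062 per day

0.2062 per day


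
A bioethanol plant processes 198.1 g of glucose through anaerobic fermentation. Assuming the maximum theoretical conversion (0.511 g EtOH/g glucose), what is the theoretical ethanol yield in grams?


Theoretical ethanol yield: m_EtOH = 0.511 * m_glucose
m_EtOH = 0.511 * 198.1 = 101.2291 g

101.2291 g


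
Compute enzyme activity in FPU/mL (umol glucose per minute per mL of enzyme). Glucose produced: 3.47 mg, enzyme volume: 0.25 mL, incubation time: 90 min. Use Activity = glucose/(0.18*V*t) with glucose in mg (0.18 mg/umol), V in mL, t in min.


Activity = glucose_mg / (0.18 mg/umol * V_mL * t_min)
= 3.47 / (0.18 * 0.25 * 90)
= 0.8568 FPU/mL

0.8568 FPU/mL


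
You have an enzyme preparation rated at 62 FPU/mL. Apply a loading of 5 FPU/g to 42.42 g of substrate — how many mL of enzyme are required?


V = dosage * m_sub / activity
V = 5 * 42.42 / 62
V = 3.4210 mL

3.4210 mL


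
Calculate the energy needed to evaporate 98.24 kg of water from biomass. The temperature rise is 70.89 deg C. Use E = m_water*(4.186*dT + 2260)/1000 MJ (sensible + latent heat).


E = m_water * (4.186 * dT + 2260) / 1000
= 98.24 * (4.186 * 70.89 + 2260) / 1000
= 251.1747 MJ

251.1747 MJ


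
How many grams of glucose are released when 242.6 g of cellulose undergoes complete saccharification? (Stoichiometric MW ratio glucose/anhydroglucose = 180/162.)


glucose = cellulose * 180/162
= 242.6 * 180/162
= 269.5556 g

269.5556 g


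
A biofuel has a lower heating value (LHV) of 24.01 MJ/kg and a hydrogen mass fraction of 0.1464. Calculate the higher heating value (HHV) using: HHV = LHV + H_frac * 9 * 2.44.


HHV = LHV + H_frac * 9 * 2.44
= 24.01 + 0.1464 * 9 * 2.44
= 27.2249 MJ/kg

27.2249 MJ/kg


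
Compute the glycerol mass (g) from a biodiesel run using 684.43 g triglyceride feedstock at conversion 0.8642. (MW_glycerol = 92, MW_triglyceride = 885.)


glycerol = oil * conv * (92/885)
= 684.43 * 0.8642 * 92 / 885
= 61.4876 g

61.4876 g


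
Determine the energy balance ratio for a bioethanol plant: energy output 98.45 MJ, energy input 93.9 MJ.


EROI = E_out / E_in
= 98.45 / 93.9
= 1.0485

1.0485


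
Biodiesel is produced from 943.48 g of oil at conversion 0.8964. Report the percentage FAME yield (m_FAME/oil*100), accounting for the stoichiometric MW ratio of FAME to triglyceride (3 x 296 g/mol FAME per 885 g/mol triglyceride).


m_FAME = oil * conv * (3 * 296 / 885) = oil * conv * (888/885)
= 943.48 * 0.8964 * 888 / 885
= 848.6024 g
Y = m_FAME / oil * 100 = conv * (888/885) * 100
= 0.8964 * 888 / 885 * 100
= 89.94%

89.94%


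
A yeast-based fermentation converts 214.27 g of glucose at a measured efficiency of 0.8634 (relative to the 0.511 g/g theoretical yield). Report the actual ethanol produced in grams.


Actual ethanol: m = 0.511 * 214.27 * 0.8634
m = 94.5354 g

94.5354 g


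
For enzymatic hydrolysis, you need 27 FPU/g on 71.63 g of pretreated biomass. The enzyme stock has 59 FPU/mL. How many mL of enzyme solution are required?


V = dosage * m_sub / activity
V = 27 * 71.63 / 59
V = 32.7798 mL

32.7798 mL
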